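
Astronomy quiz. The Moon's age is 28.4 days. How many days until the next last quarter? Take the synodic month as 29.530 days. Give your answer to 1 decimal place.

Last quarter occurs at elongation 270°, i.e. at age 29.530 × 270/360 = 22.148 d.
Already past this cycle's last quarter; the next is at 22.148 + 29.530 = 51.678 d, so 51.678 − 28.4 = 23.278 days.

23.3 days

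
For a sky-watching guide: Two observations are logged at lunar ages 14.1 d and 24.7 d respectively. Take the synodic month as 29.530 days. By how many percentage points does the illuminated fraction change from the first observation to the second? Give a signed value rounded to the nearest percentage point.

-75 pp

First observation: θ = 360°·14.1/29.530 = 171.9°, so f = 0.995.
Second observation: θ = 301.1°, f = 0.242.
Δf = 0.242 − 0.995 = -0.753, i.e. -75 pp.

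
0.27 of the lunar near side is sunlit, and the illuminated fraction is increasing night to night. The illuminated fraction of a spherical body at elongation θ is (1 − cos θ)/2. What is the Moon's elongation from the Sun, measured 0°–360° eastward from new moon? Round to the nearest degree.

Invert f = (1 − cos θ)/2 to get cos θ = 1 − 2(0.27) = 0.460, hence θ₀ = arccos 0.460 = 62.6°.
The Moon is waxing (0°–180°), so θ = 62.6° directly.

63°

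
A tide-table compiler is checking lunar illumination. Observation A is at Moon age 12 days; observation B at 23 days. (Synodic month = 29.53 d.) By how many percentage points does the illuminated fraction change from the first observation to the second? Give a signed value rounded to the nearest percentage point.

-51 pp

First observation: θ = 360°·12/29.53 = 146.3°, so f = 0.916.
Second observation: θ = 280.4°, f = 0.410.
Δf = 0.410 − 0.916 = -0.506, i.e. -51 pp.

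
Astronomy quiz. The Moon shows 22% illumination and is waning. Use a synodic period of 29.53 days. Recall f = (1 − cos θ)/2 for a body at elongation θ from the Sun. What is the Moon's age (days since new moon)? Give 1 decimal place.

24.9 days

Invert f = (1 − cos θ)/2 to get cos θ = 1 − 2(0.22) = 0.560, hence θ₀ = arccos 0.560 = 55.9°.
A waning Moon lies in 180°–360°, so θ = 360° − 55.9° = 304.1°.
At 360°/29.53 d per day, 304.1° corresponds to 24.94 days.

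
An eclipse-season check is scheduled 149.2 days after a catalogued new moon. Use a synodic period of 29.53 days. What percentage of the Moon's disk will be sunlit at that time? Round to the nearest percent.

3%

149.2/29.53 = 5.052 lunations, so 5 complete cycles and 1.55 d into the next.
Elongation θ = 360° × 1.55/29.53 ≈ 18.9°.
cos 18.9° = 0.946, so f = (1 − 0.946)/2 = 0.027, so 3%.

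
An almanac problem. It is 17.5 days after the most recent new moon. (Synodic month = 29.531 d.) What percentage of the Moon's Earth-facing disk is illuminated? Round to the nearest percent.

Phase angle: θ = 360°·(17.5 d)/(29.531 d) = 213.3°.
With cos θ = (-0.835), the lit fraction is (1 − (-0.835))/2 ≈ 0.918, so 92%.

92%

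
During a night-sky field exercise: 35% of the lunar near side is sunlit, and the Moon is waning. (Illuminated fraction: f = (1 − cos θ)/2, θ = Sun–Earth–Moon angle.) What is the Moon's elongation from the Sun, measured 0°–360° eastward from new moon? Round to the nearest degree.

Invert f = (1 − cos θ)/2 to get cos θ = 1 − 2(0.35) = 0.300, hence θ₀ = arccos 0.300 = 72.5°.
Since the Moon is past full (waning), take the reflex angle: θ = 360° − 72.5° = 287.5°.

287°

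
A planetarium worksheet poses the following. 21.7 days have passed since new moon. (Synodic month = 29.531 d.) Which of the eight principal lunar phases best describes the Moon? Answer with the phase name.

last quarter

θ ≈ 360° × 21.7/29.531 = 265°, which falls in the last quarter sector.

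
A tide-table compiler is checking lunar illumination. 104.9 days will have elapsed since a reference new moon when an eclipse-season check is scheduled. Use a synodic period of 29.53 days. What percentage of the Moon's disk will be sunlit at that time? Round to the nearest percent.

97%

104.9 d spans 3 complete synodic months (3 × 29.53 = 88.59 d) plus 16.31 d.
The Moon has covered 16.31/29.53 of its cycle, so θ ≈ 360° × 16.31/29.53 = 198.8°.
cos 198.8° = (-0.946), so f = (1 − (-0.946))/2 = 0.973, so 97%.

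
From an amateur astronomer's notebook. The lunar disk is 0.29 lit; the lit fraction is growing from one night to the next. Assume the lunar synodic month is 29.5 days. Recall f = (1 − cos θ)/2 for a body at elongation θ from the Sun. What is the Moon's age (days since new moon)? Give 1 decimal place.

Invert f = (1 − cos θ)/2 to get cos θ = 1 − 2(0.29) = 0.420, hence θ₀ = arccos 0.420 = 65.2°.
Waxing ⇒ before full, so θ = 65.2°.
That fraction of the synodic month is 65.2/360 × 29.5 d ≈ 5.34 d.

5.3 days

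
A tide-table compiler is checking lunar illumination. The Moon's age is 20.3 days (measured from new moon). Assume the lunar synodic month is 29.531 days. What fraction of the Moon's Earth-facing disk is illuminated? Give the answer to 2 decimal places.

0.69

Phase angle: θ = 360°·(20.3 d)/(29.531 d) = 247.5°.
cos 247.5° = (-0.383), so f = (1 − (-0.383))/2 = 0.692.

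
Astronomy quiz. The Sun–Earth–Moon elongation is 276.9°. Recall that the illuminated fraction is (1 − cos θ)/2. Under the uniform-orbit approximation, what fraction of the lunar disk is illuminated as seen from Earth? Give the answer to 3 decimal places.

Half-versine of 276.9°: (1 − 0.120)/2 = 0.440.

0.440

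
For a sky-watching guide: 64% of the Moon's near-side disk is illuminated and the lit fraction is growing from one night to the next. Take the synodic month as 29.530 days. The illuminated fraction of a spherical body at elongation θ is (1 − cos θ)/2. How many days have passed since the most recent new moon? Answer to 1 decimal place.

cos θ = 1 − 2f = -0.280, giving a principal value of 106.3°.
The Moon is waxing (0°–180°), so θ = 106.3° directly.
Age = 29.530 × 106.3°/360° ≈ 8.72 days.

8.7 days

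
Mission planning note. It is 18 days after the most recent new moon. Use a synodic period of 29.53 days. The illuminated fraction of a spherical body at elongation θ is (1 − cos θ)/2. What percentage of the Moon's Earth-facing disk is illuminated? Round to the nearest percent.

Phase angle: θ = 360°·(18 d)/(29.53 d) = 219.4°.
Illuminated fraction = (1 − cos 219.4°)/2 = (1 − (-0.772))/2 ≈ 0.886, so 89%.

89%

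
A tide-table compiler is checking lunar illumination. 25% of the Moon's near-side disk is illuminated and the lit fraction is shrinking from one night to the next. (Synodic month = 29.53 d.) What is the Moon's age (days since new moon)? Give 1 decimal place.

24.6 days

cos θ = 1 − 2f = 0.500, giving a principal value of 60.0°.
Waning ⇒ past full, so θ = 360° − 60.0° = 300.0°.
At 360°/29.53 d per day, 300.0° corresponds to 24.61 days.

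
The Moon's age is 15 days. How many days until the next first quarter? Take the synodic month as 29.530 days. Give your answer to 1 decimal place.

21.9 days

First quarter is 0.25 of the way through the cycle: age 0.25 × 29.530 = 7.383 d.
This lunation's first quarter (7.383 d) has passed, so add one period: 36.913 − 15 = 21.913 days.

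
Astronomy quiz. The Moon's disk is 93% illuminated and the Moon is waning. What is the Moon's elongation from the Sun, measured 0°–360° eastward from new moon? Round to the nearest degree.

211°

Invert f = (1 − cos θ)/2 to get cos θ = 1 − 2(0.93) = -0.860, hence θ₀ = arccos -0.860 = 149.3°.
Waning ⇒ past full, so θ = 360° − 149.3° = 210.7°.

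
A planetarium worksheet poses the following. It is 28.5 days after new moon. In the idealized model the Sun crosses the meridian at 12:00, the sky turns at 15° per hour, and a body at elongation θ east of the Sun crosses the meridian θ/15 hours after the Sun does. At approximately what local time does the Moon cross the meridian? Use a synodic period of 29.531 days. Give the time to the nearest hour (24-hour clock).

The Moon has covered 28.5/29.531 of its cycle, so θ ≈ 360° × 28.5/29.531 = 347.4°.
At 15° of sky rotation per hour, 347.4° corresponds to a 23.16 h lag.
12:00 + 23.16 h ≈ 11:10 → 11:00 to the nearest hour.

11:00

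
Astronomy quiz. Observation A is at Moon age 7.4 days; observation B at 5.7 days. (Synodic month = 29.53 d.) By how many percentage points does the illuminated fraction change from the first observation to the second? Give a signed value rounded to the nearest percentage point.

-18 pp

θ₁ = 360° × 7.4/29.53 = 90.2°, f₁ = (1 − cos θ₁)/2 = 0.502.
θ₂ = 360° × 5.7/29.53 = 69.5°, f₂ = (1 − cos θ₂)/2 = 0.325.
Change = f₂ − f₁ = -0.177 → -18 percentage points.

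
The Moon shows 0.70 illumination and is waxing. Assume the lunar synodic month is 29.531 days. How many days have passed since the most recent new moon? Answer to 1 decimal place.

9.3 days

Invert f = (1 − cos θ)/2 to get cos θ = 1 − 2(0.70) = -0.400, hence θ₀ = arccos -0.400 = 113.6°.
Before full moon the principal value applies: θ = 113.6°.
At 360°/29.531 d per day, 113.6° corresponds to 9.32 days.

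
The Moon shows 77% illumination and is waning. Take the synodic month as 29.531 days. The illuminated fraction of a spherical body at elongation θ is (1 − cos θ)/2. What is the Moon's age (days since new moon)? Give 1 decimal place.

19.5 days

cos θ = 1 − 2f = -0.540, giving a principal value of 122.7°.
Waning ⇒ past full, so θ = 360° − 122.7° = 237.3°.
That fraction of the synodic month is 237.3/360 × 29.531 d ≈ 19.47 d.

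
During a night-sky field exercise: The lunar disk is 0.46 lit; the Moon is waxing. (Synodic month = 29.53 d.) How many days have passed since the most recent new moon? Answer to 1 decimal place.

7.0 days

From f = (1 − cos θ)/2: cos θ = 1 − 2×0.46 = 0.080; arccos → 85.4°.
The Moon is waxing (0°–180°), so θ = 85.4° directly.
That fraction of the synodic month is 85.4/360 × 29.53 d ≈ 7.01 d.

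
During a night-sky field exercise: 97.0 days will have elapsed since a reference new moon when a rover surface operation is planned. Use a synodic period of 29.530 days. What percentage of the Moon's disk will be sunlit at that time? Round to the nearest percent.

61%

97.0/29.530 = 3.285 lunations, so 3 complete cycles and 8.41 d into the next.
Phase angle: θ = 360°·(8.41 d)/(29.530 d) = 102.5°.
cos 102.5° = (-0.217), so f = (1 − (-0.217))/2 = 0.608, so 61%.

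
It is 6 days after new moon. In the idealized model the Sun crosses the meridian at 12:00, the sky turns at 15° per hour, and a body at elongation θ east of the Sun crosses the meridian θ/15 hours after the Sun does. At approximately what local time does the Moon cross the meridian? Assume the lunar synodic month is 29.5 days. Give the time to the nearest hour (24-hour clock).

Elongation θ = 360° × 6/29.5 ≈ 73.2°.
Delay after the Sun = 73.2° / (15°/h) ≈ 4.88 h.
12:00 + 4.88 h ≈ 16:53 → 17:00 to the nearest hour.

17:00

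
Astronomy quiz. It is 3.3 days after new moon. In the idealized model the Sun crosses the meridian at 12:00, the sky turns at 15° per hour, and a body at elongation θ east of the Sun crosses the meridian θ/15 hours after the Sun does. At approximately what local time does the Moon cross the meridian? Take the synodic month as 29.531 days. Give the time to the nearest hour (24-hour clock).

15:00

The Moon has covered 3.3/29.531 of its cycle, so θ ≈ 360° × 3.3/29.531 = 40.2°.
The Moon trails the Sun by θ/15 = 40.2/15 ≈ 2.68 hours.
12:00 + 2.68 h ≈ 14:41 → 15:00 to the nearest hour.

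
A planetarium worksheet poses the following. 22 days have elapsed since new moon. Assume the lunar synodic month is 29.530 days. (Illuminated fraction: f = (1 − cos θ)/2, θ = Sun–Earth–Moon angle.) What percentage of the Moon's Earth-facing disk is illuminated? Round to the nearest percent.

The Moon has covered 22/29.530 of its cycle, so θ ≈ 360° × 22/29.530 = 268.2°.
With cos θ = (-0.031), the lit fraction is (1 − (-0.031))/2 ≈ 0.516, so 52%.

52%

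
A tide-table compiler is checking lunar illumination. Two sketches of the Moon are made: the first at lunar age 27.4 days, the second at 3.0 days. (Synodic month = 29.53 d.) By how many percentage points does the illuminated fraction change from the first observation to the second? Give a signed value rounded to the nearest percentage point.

+5 pp

θ₁ = 360° × 27.4/29.53 = 334.0°, f₁ = (1 − cos θ₁)/2 = 0.050.
θ₂ = 360° × 3.0/29.53 = 36.6°, f₂ = (1 − cos θ₂)/2 = 0.098.
Change = f₂ − f₁ = +0.048 → +5 percentage points.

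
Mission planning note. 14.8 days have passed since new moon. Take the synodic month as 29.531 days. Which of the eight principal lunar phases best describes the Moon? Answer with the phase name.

full moon

At 14.8/29.531 of the cycle, θ ≈ 180° — the full moon range.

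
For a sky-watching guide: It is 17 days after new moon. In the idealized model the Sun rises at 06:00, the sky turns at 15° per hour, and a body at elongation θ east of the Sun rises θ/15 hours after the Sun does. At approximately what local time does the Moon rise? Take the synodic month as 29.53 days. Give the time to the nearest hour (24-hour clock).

20:00

The Moon has covered 17/29.53 of its cycle, so θ ≈ 360° × 17/29.53 = 207.2°.
At 15° of sky rotation per hour, 207.2° corresponds to a 13.82 h lag.
06:00 + 13.82 h ≈ 19:49 → 20:00 to the nearest hour.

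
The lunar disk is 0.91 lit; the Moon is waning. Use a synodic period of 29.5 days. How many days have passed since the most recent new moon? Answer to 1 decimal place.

From f = (1 − cos θ)/2: cos θ = 1 − 2×0.91 = -0.820; arccos → 145.1°.
A waning Moon lies in 180°–360°, so θ = 360° − 145.1° = 214.9°.
Age = 29.5 × 214.9°/360° ≈ 17.61 days.

17.6 days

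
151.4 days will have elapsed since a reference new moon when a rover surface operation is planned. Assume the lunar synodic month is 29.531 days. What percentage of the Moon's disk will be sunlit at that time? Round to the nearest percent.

151.4/29.531 = 5.127 lunations, so 5 complete cycles and 3.75 d into the next.
Phase angle: θ = 360°·(3.75 d)/(29.531 d) = 45.7°.
With cos θ = 0.699, the lit fraction is (1 − 0.699)/2 ≈ 0.151, so 15%.

15%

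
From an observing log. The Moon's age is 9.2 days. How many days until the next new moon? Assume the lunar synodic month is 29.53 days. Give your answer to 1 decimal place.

20.3 days

The next new moon completes the synodic month: 29.53 − 9.2 = 20.330 days.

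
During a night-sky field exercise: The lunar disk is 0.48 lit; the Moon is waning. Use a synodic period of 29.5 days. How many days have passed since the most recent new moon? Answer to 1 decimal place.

Invert f = (1 − cos θ)/2 to get cos θ = 1 − 2(0.48) = 0.040, hence θ₀ = arccos 0.040 = 87.7°.
Since the Moon is past full (waning), take the reflex angle: θ = 360° − 87.7° = 272.3°.
That fraction of the synodic month is 272.3/360 × 29.5 d ≈ 22.31 d.

22.3 days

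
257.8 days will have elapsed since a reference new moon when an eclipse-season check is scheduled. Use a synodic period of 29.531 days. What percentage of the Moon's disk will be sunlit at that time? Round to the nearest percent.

Reduce mod P: 257.8 − 8×29.531 = 21.55 d into the current lunation.
Phase angle: θ = 360°·(21.55 d)/(29.531 d) = 262.7°.
cos 262.7° = (-0.127), so f = (1 − (-0.127))/2 = 0.563, so 56%.

56%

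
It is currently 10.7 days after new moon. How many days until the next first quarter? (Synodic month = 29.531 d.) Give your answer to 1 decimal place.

First quarter is 0.25 of the way through the cycle: age 0.25 × 29.531 = 7.383 d.
Already past this cycle's first quarter; the next is at 7.383 + 29.531 = 36.914 d, so 36.914 − 10.7 = 26.214 days.

26.2 days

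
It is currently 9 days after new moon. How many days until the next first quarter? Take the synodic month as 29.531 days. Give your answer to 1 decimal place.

First quarter is 0.25 of the way through the cycle: age 0.25 × 29.531 = 7.383 d.
This lunation's first quarter (7.383 d) has passed, so add one period: 36.914 − 9 = 27.914 days.

27.9 days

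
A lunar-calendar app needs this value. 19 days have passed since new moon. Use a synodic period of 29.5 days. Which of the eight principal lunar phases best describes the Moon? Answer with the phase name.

waning gibbous

θ ≈ 360° × 19/29.5 = 232°, which falls in the waning gibbous sector.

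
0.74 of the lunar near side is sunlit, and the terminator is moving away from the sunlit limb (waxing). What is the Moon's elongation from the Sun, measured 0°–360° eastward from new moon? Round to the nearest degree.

From f = (1 − cos θ)/2: cos θ = 1 − 2×0.74 = -0.480; arccos → 118.7°.
Before full moon the principal value applies: θ = 118.7°.

119°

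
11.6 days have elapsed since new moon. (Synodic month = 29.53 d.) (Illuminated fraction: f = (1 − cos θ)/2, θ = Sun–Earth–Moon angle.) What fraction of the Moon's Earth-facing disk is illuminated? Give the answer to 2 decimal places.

Elongation θ = 360° × 11.6/29.53 ≈ 141.4°.
With cos θ = (-0.782), the lit fraction is (1 − (-0.782))/2 ≈ 0.891.

0.89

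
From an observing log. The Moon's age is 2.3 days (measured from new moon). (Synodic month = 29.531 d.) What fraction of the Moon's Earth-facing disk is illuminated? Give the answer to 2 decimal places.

0.06

The Moon has covered 2.3/29.531 of its cycle, so θ ≈ 360° × 2.3/29.531 = 28.0°.
With cos θ = 0.883, the lit fraction is (1 − 0.883)/2 ≈ 0.059.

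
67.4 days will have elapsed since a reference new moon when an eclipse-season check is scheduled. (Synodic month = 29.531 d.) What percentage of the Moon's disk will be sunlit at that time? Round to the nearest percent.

Reduce mod P: 67.4 − 2×29.531 = 8.34 d into the current lunation.
Elongation θ = 360° × 8.34/29.531 ≈ 101.6°.
With cos θ = (-0.202), the lit fraction is (1 − (-0.202))/2 ≈ 0.601, so 60%.

60%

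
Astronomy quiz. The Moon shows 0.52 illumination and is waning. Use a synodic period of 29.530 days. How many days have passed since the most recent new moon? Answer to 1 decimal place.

Invert f = (1 − cos θ)/2 to get cos θ = 1 − 2(0.52) = -0.040, hence θ₀ = arccos -0.040 = 92.3°.
Since the Moon is past full (waning), take the reflex angle: θ = 360° − 92.3° = 267.7°.
That fraction of the synodic month is 267.7/360 × 29.530 d ≈ 21.96 d.

22.0 days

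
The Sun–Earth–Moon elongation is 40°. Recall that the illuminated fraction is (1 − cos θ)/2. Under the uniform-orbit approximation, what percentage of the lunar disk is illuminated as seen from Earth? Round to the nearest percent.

12%

f = (1 − cos 40°)/2 = (1 − 0.766)/2 ≈ 0.117, i.e. 12%.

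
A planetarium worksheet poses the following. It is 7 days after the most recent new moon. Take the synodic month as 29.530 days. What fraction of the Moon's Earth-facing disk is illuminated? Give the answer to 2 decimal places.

The Moon has covered 7/29.530 of its cycle, so θ ≈ 360° × 7/29.530 = 85.3°.
With cos θ = 0.081, the lit fraction is (1 − 0.081)/2 ≈ 0.459.

0.46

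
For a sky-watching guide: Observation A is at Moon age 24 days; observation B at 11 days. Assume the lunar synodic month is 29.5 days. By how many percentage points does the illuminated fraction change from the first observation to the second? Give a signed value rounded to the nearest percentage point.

+54 percentage points

θ₁ = 360° × 24/29.5 = 292.9°, f₁ = (1 − cos θ₁)/2 = 0.306.
θ₂ = 360° × 11/29.5 = 134.2°, f₂ = (1 − cos θ₂)/2 = 0.849.
Change = f₂ − f₁ = +0.543 → +54 percentage points.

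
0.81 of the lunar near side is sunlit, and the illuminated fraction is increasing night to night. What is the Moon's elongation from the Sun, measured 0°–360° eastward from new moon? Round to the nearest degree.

Invert f = (1 − cos θ)/2 to get cos θ = 1 − 2(0.81) = -0.620, hence θ₀ = arccos -0.620 = 128.3°.
Before full moon the principal value applies: θ = 128.3°.

128°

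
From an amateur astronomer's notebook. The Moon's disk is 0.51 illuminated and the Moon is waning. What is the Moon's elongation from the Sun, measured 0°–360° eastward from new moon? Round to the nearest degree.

From f = (1 − cos θ)/2: cos θ = 1 − 2×0.51 = -0.020; arccos → 91.1°.
A waning Moon lies in 180°–360°, so θ = 360° − 91.1° = 268.9°.

269°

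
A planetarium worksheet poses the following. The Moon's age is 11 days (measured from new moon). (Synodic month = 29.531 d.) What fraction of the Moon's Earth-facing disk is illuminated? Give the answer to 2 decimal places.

0.85

The Moon has covered 11/29.531 of its cycle, so θ ≈ 360° × 11/29.531 = 134.1°.
cos 134.1° = (-0.696), so f = (1 − (-0.696))/2 = 0.848.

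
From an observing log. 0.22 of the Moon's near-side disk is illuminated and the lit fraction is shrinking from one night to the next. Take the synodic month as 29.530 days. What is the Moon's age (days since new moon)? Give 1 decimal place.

From f = (1 − cos θ)/2: cos θ = 1 − 2×0.22 = 0.560; arccos → 55.9°.
Waning ⇒ past full, so θ = 360° − 55.9° = 304.1°.
That fraction of the synodic month is 304.1/360 × 29.530 d ≈ 24.94 d.

24.9 days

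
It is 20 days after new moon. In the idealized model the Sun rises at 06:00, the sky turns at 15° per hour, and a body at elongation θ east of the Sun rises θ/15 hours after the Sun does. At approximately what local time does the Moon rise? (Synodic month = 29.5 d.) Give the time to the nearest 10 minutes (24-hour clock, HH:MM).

Phase angle: θ = 360°·(20 d)/(29.5 d) = 244.1°.
The Moon trails the Sun by θ/15 = 244.1/15 ≈ 16.27 hours.
06:00 + 16.271 h ≈ 22:16 → 22:20 to the nearest ten minutes.

22:20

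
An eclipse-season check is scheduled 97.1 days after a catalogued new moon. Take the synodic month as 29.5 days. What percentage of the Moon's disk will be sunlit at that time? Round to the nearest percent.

63%

97.1 d spans 3 complete synodic months (3 × 29.5 = 88.50 d) plus 8.60 d.
The Moon has covered 8.60/29.5 of its cycle, so θ ≈ 360° × 8.60/29.5 = 104.9°.
Illuminated fraction = (1 − cos 104.9°)/2 = (1 − (-0.258))/2 ≈ 0.629, so 63%.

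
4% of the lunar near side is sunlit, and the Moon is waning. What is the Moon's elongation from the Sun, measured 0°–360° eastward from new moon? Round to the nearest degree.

337°

cos θ = 1 − 2f = 0.920, giving a principal value of 23.1°.
Since the Moon is past full (waning), take the reflex angle: θ = 360° − 23.1° = 336.9°.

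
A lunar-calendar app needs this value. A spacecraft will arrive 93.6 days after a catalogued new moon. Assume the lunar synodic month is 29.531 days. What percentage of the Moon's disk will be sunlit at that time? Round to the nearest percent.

26%

93.6/29.531 = 3.170 lunations, so 3 complete cycles and 5.01 d into the next.
Phase angle: θ = 360°·(5.01 d)/(29.531 d) = 61.0°.
Illuminated fraction = (1 − cos 61.0°)/2 = (1 − 0.484)/2 ≈ 0.258, so 26%.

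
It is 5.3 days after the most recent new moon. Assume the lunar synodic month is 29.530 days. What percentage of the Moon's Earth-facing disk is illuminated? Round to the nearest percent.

The Moon has covered 5.3/29.530 of its cycle, so θ ≈ 360° × 5.3/29.530 = 64.6°.
With cos θ = 0.429, the lit fraction is (1 − 0.429)/2 ≈ 0.286, so 29%.

29%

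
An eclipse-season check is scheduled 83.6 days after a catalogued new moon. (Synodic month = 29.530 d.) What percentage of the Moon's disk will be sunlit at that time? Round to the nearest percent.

83.6 d spans 2 complete synodic months (2 × 29.530 = 59.06 d) plus 24.54 d.
Phase angle: θ = 360°·(24.54 d)/(29.530 d) = 299.2°.
cos 299.2° = 0.487, so f = (1 − 0.487)/2 = 0.256, so 26%.

26%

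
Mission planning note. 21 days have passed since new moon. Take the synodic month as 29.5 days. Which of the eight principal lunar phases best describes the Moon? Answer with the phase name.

θ ≈ 360° × 21/29.5 = 256°, which falls in the last quarter sector.

last quarter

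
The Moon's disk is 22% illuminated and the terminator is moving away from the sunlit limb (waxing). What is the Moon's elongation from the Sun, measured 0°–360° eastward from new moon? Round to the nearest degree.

56°

Invert f = (1 − cos θ)/2 to get cos θ = 1 − 2(0.22) = 0.560, hence θ₀ = arccos 0.560 = 55.9°.
Before full moon the principal value applies: θ = 55.9°.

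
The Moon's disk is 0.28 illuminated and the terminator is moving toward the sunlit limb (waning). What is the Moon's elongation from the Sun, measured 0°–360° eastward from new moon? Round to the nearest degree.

296°

cos θ = 1 − 2f = 0.440, giving a principal value of 63.9°.
Since the Moon is past full (waning), take the reflex angle: θ = 360° − 63.9° = 296.1°.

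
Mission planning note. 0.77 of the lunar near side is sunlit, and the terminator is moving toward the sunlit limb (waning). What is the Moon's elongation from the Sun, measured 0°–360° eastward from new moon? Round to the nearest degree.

237°

From f = (1 − cos θ)/2: cos θ = 1 − 2×0.77 = -0.540; arccos → 122.7°.
A waning Moon lies in 180°–360°, so θ = 360° − 122.7° = 237.3°.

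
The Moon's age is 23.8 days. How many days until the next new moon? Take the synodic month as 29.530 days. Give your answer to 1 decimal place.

5.7 days

One full lunation from the last new moon is 29.530 d; remaining = 29.530 − 23.8 = 5.730 d.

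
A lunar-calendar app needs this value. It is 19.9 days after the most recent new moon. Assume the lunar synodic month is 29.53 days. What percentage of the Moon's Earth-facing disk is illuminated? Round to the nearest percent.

73%

The Moon has covered 19.9/29.53 of its cycle, so θ ≈ 360° × 19.9/29.53 = 242.6°.
cos 242.6° = (-0.460), so f = (1 − (-0.460))/2 = 0.730, so 73%.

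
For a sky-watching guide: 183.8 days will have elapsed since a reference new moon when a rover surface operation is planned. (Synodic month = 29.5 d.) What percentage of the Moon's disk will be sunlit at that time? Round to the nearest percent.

44%

183.8 d spans 6 complete synodic months (6 × 29.5 = 177.00 d) plus 6.80 d.
The Moon has covered 6.80/29.5 of its cycle, so θ ≈ 360° × 6.80/29.5 = 83.0°.
With cos θ = 0.122, the lit fraction is (1 − 0.122)/2 ≈ 0.439, so 44%.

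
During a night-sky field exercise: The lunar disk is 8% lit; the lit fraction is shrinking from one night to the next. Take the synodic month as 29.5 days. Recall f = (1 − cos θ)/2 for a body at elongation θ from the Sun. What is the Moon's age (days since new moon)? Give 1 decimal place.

cos θ = 1 − 2f = 0.840, giving a principal value of 32.9°.
A waning Moon lies in 180°–360°, so θ = 360° − 32.9° = 327.1°.
Age = 29.5 × 327.1°/360° ≈ 26.81 days.

26.8 days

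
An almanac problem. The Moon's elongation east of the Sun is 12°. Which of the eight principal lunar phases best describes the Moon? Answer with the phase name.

The new moon sector spans roughly -22°–22°; 12° falls inside it.

new moon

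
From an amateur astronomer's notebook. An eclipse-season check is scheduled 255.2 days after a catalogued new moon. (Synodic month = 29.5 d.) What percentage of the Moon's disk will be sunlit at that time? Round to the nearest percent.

255.2 d spans 8 complete synodic months (8 × 29.5 = 236.00 d) plus 19.20 d.
Elongation θ = 360° × 19.20/29.5 ≈ 234.3°.
cos 234.3° = (-0.583), so f = (1 − (-0.583))/2 = 0.792, so 79%.

79%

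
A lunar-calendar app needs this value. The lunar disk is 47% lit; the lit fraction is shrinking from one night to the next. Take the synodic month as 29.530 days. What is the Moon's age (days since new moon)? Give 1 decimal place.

22.4 days

From f = (1 − cos θ)/2: cos θ = 1 − 2×0.47 = 0.060; arccos → 86.6°.
Waning ⇒ past full, so θ = 360° − 86.6° = 273.4°.
At 360°/29.530 d per day, 273.4° corresponds to 22.43 days.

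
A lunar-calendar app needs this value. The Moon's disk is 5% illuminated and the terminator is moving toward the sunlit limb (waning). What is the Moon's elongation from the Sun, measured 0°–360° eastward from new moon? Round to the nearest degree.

From f = (1 − cos θ)/2: cos θ = 1 − 2×0.05 = 0.900; arccos → 25.8°.
A waning Moon lies in 180°–360°, so θ = 360° − 25.8° = 334.2°.

334°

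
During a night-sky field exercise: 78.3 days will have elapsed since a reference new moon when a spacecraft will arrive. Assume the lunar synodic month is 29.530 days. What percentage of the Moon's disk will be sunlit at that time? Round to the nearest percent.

78.3 d spans 2 complete synodic months (2 × 29.530 = 59.06 d) plus 19.24 d.
Elongation θ = 360° × 19.24/29.530 ≈ 234.6°.
With cos θ = (-0.580), the lit fraction is (1 − (-0.580))/2 ≈ 0.790, so 79%.

79%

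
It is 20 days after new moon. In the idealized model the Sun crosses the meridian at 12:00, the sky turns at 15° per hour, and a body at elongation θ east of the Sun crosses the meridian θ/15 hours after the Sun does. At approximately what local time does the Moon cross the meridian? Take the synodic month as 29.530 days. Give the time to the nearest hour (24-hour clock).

Elongation θ = 360° × 20/29.530 ≈ 243.8°.
Delay after the Sun = 243.8° / (15°/h) ≈ 16.25 h.
12:00 + 16.25 h ≈ 04:15 → 04:00 to the nearest hour.

04:00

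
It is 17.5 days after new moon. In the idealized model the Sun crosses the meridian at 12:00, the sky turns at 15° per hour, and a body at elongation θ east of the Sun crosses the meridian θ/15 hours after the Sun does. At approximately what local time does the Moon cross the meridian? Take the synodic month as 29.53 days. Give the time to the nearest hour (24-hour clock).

02:00

The Moon has covered 17.5/29.53 of its cycle, so θ ≈ 360° × 17.5/29.53 = 213.3°.
At 15° of sky rotation per hour, 213.3° corresponds to a 14.22 h lag.
12:00 + 14.22 h ≈ 02:13 → 02:00 to the nearest hour.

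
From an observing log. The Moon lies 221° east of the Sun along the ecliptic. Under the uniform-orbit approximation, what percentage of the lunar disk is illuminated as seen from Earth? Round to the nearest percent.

88%

cos 221° = (-0.755), so f = (1 − (-0.755))/2 = 0.877, i.e. 88%.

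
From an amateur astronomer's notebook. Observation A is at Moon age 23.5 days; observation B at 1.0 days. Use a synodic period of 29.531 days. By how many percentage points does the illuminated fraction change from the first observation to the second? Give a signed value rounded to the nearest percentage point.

θ₁ = 360° × 23.5/29.531 = 286.5°, f₁ = (1 − cos θ₁)/2 = 0.358.
θ₂ = 360° × 1.0/29.531 = 12.2°, f₂ = (1 − cos θ₂)/2 = 0.011.
Change = f₂ − f₁ = -0.347 → -35 percentage points.

-35 pp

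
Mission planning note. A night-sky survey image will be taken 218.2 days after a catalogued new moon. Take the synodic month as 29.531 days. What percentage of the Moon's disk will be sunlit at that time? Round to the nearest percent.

88%

218.2 d spans 7 complete synodic months (7 × 29.531 = 206.72 d) plus 11.48 d.
The Moon has covered 11.48/29.531 of its cycle, so θ ≈ 360° × 11.48/29.531 = 140.0°.
Illuminated fraction = (1 − cos 140.0°)/2 = (1 − (-0.766))/2 ≈ 0.883, so 88%.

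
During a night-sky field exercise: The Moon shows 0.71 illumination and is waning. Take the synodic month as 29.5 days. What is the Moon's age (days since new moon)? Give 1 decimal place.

20.1 days

From f = (1 − cos θ)/2: cos θ = 1 − 2×0.71 = -0.420; arccos → 114.8°.
Since the Moon is past full (waning), take the reflex angle: θ = 360° − 114.8° = 245.2°.
Age = 29.5 × 245.2°/360° ≈ 20.09 days.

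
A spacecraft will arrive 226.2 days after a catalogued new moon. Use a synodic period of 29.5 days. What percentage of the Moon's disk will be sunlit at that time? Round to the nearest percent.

Reduce mod P: 226.2 − 7×29.5 = 19.70 d into the current lunation.
Phase angle: θ = 360°·(19.70 d)/(29.5 d) = 240.4°.
Illuminated fraction = (1 − cos 240.4°)/2 = (1 − (-0.494))/2 ≈ 0.747, so 75%.

75%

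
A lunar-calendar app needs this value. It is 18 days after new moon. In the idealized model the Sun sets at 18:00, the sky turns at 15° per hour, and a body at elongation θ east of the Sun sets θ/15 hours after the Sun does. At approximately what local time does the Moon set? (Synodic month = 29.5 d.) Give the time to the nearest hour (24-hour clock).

09:00

Elongation θ = 360° × 18/29.5 ≈ 219.7°.
At 15° of sky rotation per hour, 219.7° corresponds to a 14.64 h lag.
18:00 + 14.64 h ≈ 08:39 → 09:00 to the nearest hour.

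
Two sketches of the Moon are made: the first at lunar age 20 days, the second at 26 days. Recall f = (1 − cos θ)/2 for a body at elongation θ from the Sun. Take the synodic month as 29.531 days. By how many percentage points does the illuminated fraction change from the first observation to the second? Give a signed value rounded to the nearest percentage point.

First observation: θ = 360°·20/29.531 = 243.8°, so f = 0.721.
Second observation: θ = 317.0°, f = 0.135.
Δf = 0.135 − 0.721 = -0.586, i.e. -59 pp.

-59 pp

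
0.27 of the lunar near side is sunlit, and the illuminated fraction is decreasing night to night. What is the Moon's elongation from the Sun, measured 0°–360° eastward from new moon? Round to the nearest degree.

From f = (1 − cos θ)/2: cos θ = 1 − 2×0.27 = 0.460; arccos → 62.6°.
A waning Moon lies in 180°–360°, so θ = 360° − 62.6° = 297.4°.

297°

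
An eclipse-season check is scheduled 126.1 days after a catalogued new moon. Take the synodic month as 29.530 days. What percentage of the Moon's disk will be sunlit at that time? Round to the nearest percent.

Reduce mod P: 126.1 − 4×29.530 = 7.98 d into the current lunation.
The Moon has covered 7.98/29.530 of its cycle, so θ ≈ 360° × 7.98/29.530 = 97.3°.
Illuminated fraction = (1 − cos 97.3°)/2 = (1 − (-0.127))/2 ≈ 0.563, so 56%.

56%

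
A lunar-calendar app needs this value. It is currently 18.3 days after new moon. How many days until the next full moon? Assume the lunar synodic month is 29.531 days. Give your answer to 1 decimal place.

26.0 days

Full moon occurs at elongation 180°, i.e. at age 29.531 × 180/360 = 14.765 d.
This lunation's full moon (14.765 d) has passed, so add one period: 44.296 − 18.3 = 25.996 days.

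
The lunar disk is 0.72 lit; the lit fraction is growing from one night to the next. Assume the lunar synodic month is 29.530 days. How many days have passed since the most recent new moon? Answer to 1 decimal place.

From f = (1 − cos θ)/2: cos θ = 1 − 2×0.72 = -0.440; arccos → 116.1°.
The Moon is waxing (0°–180°), so θ = 116.1° directly.
Age = 29.530 × 116.1°/360° ≈ 9.52 days.

9.5 days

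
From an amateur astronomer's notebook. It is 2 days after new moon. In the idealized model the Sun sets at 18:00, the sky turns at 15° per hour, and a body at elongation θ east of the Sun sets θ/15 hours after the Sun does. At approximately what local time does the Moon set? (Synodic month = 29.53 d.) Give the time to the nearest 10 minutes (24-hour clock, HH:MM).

Elongation θ = 360° × 2/29.53 ≈ 24.4°.
At 15° of sky rotation per hour, 24.4° corresponds to a 1.63 h lag.
18:00 + 1.625 h ≈ 19:38 → 19:40 to the nearest ten minutes.

19:40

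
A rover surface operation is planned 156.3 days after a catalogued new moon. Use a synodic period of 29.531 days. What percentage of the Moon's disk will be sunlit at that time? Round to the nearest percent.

63%

156.3/29.531 = 5.293 lunations, so 5 complete cycles and 8.65 d into the next.
Phase angle: θ = 360°·(8.65 d)/(29.531 d) = 105.4°.
Illuminated fraction = (1 − cos 105.4°)/2 = (1 − (-0.265))/2 ≈ 0.633, so 63%.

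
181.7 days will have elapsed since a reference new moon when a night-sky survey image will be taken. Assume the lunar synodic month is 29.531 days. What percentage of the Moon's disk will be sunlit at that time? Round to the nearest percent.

21%

181.7 d spans 6 complete synodic months (6 × 29.531 = 177.19 d) plus 4.51 d.
Phase angle: θ = 360°·(4.51 d)/(29.531 d) = 55.0°.
With cos θ = 0.573, the lit fraction is (1 − 0.573)/2 ≈ 0.213, so 21%.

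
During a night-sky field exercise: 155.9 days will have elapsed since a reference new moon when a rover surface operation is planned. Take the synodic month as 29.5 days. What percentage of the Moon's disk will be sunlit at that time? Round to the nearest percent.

Reduce mod P: 155.9 − 5×29.5 = 8.40 d into the current lunation.
The Moon has covered 8.40/29.5 of its cycle, so θ ≈ 360° × 8.40/29.5 = 102.5°.
Illuminated fraction = (1 − cos 102.5°)/2 = (1 − (-0.217))/2 ≈ 0.608, so 61%.

61%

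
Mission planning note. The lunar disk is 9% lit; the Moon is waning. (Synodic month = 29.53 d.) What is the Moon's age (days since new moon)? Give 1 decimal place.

Invert f = (1 − cos θ)/2 to get cos θ = 1 − 2(0.09) = 0.820, hence θ₀ = arccos 0.820 = 34.9°.
Waning ⇒ past full, so θ = 360° − 34.9° = 325.1°.
That fraction of the synodic month is 325.1/360 × 29.53 d ≈ 26.67 d.

26.7 days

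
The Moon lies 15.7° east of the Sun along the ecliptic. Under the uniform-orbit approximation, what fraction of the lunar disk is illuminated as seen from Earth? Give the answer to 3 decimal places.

0.019

Half-versine of 15.7°: (1 − 0.963)/2 = 0.019.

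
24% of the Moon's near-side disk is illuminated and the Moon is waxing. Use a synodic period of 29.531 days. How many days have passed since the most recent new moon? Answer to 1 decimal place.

4.8 days

Invert f = (1 − cos θ)/2 to get cos θ = 1 − 2(0.24) = 0.520, hence θ₀ = arccos 0.520 = 58.7°.
Before full moon the principal value applies: θ = 58.7°.
That fraction of the synodic month is 58.7/360 × 29.531 d ≈ 4.81 d.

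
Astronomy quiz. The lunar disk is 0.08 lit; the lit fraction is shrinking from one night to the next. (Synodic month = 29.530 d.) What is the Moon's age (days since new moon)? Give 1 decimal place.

26.8 days

cos θ = 1 − 2f = 0.840, giving a principal value of 32.9°.
Since the Moon is past full (waning), take the reflex angle: θ = 360° − 32.9° = 327.1°.
Age = 29.530 × 327.1°/360° ≈ 26.83 days.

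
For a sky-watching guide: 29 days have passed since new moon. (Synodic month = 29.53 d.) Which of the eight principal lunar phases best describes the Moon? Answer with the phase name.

θ ≈ 360° × 29/29.53 = 354°, which falls in the new moon sector.

new moon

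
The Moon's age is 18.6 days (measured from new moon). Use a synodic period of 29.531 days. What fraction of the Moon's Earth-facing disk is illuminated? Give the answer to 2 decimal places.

0.84

Phase angle: θ = 360°·(18.6 d)/(29.531 d) = 226.7°.
Illuminated fraction = (1 − cos 226.7°)/2 = (1 − (-0.685))/2 ≈ 0.843.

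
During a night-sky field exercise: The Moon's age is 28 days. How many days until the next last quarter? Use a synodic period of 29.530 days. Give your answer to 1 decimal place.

23.7 days

Last quarter is 0.75 of the way through the cycle: age 0.75 × 29.530 = 22.148 d.
This lunation's last quarter (22.148 d) has passed, so add one period: 51.678 − 28 = 23.678 days.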